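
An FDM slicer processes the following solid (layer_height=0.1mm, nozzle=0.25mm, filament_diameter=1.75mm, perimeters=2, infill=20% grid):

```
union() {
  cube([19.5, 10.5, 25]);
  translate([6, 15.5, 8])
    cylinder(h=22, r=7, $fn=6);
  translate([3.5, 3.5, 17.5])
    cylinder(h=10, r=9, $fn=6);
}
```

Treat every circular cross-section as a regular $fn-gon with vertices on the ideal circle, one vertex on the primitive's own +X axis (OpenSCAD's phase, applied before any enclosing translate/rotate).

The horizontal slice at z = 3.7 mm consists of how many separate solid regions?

1

At z = 3.7 mm: the 19.5×10.5 cube contributes its full rectangle; the cylinder at (6, 15.5) is absent (z outside [8, 30]); the cylinder at (3.5, 3.5) is absent (z outside [17.5, 27.5]); Combining (union): only the 19.5×10.5 cube is present, so the union is just that shape — 1 connected region. The result has 1 disconnected region.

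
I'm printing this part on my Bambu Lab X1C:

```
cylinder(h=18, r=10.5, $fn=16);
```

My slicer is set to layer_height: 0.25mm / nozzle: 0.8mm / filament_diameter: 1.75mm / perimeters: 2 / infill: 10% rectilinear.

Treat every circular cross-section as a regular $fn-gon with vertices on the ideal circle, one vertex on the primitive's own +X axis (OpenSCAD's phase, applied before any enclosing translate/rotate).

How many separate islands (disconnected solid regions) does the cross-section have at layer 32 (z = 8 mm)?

At z = 8 mm: the r=10.5 cylinder gives a regular 16-gon of circumradius 10.5 (constant along its height). Overall, the cross-section is a single solid region. Island count = 1.

1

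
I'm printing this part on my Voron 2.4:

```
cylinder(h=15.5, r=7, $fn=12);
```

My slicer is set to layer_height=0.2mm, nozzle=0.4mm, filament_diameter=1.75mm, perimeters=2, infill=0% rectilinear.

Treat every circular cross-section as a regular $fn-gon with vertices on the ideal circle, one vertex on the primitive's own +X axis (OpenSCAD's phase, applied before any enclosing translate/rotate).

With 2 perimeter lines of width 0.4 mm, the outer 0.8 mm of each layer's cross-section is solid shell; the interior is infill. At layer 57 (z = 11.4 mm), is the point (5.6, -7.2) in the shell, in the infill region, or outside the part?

At z = 11.4 mm: the r=7 cylinder gives a regular 12-gon of circumradius 7 (constant along its height). Overall, the cross-section is a single solid region. The nearest boundary edge runs (3.50, -6.06)→(6.06, -3.50); distance from the point to it = 2.29 mm. The point is not inside any of the regions above, so it lies outside the cross-section (2.29 mm from the nearest boundary).

outside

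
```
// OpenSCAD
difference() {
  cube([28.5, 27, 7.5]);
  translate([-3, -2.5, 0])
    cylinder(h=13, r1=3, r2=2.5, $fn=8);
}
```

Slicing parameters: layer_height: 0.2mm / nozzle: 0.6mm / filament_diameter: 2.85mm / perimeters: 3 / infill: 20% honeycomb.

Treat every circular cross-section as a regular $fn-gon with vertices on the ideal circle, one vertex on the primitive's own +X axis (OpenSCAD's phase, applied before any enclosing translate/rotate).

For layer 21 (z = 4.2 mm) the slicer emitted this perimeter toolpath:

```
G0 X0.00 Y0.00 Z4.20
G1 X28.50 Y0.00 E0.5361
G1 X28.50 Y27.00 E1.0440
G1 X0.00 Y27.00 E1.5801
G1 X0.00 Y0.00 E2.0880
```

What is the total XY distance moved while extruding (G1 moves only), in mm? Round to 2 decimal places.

Sum the Euclidean lengths of each G1 segment: total = 111.00 mm.

111.00 mm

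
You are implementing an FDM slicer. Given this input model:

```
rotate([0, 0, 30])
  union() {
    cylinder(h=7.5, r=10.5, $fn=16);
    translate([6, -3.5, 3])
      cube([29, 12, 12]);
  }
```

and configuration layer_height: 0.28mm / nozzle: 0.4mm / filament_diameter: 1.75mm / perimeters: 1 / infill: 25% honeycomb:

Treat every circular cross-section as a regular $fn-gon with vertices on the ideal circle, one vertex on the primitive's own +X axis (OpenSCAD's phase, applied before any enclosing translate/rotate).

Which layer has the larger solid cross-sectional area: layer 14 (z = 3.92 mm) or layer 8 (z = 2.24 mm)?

Layer 14 (z = 3.92): the cylinder: section is a regular 16-gon, circumradius r=10.5 (area = (16/2)·10.500²·sin(360°/16) = 337.53 mm²); the cube at (6, -3.5) (footprint 29×12) is included at this height (area 348.00 mm²); Merging all regions: the regions partially overlap — summed areas 685.53 mm² minus the doubly-counted overlap 40.42 mm² gives 645.11 mm² — area = 645.11 mm²; (rotated 30° about Z; rotation is an isometry so areas/perimeters/island counts are preserved). So its area = 645.11 mm². Layer 8 (z = 2.24): the r=10.5 cylinder gives a regular 16-gon of circumradius 10.5 (constant along its height) (area = (16/2)·10.500²·sin(360°/16) = 337.53 mm²); the cube at (6, -3.5) is absent (z outside [3, 15]); Combining (union): only the r=10.5 cylinder is present, so the union is just that shape — area = 337.53 mm²; (rotated 30° about Z; rotation is an isometry so areas/perimeters/island counts are preserved). So its area = 337.53 mm². Layer 14 is larger (645.11 vs 337.53 mm²).

layer 14 (z = 3.92 mm)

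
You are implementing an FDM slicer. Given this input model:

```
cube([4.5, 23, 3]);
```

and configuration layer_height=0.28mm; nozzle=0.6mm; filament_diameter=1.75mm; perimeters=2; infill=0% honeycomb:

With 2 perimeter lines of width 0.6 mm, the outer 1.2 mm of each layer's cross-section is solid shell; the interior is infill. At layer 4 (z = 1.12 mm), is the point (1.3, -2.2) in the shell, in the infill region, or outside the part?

outside

At z = 1.12 mm: the cube (footprint 4.5×23) is included at this height. Overall, the cross-section is a single solid region. The nearest boundary edge runs (0.00, 0.00)→(4.50, 0.00); distance from the point to it = 2.20 mm. The point is not inside any of the regions above, so it lies outside the cross-section (2.20 mm from the nearest boundary).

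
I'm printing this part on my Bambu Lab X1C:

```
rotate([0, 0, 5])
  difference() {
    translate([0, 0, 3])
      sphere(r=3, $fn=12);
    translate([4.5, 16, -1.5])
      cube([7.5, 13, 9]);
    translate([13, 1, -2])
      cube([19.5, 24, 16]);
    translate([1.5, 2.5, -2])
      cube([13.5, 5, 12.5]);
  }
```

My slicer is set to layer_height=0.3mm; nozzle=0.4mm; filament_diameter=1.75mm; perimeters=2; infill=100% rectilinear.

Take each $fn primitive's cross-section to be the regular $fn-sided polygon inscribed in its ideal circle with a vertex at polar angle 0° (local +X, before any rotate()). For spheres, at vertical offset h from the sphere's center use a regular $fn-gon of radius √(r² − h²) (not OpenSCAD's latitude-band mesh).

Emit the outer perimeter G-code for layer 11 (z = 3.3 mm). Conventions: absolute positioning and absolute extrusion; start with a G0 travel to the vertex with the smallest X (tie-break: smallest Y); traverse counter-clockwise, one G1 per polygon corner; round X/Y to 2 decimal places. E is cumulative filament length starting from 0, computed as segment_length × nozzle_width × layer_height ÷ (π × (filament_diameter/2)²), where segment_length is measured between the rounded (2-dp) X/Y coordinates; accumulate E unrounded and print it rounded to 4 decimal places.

G0 X-2.97 Y-0.26 Z3.30
G1 X-2.45 Y-1.71 E0.0769
G1 X-1.26 Y-2.71 E0.1544
G1 X0.26 Y-2.97 E0.2313
G1 X1.71 Y-2.45 E0.3082
G1 X2.71 Y-1.26 E0.3857
G1 X2.97 Y0.26 E0.4627
G1 X2.45 Y1.71 E0.5395
G1 X1.35 Y2.63 E0.6111
G1 X1.28 Y2.62 E0.6146
G1 X1.27 Y2.70 E0.6186
G1 X1.26 Y2.71 E0.6193
G1 X-0.26 Y2.97 E0.6963
G1 X-1.71 Y2.45 E0.7731
G1 X-2.71 Y1.26 E0.8507
G1 X-2.97 Y-0.26 E0.9276

At z = 3.3 mm: the sphere: section is a regular 12-gon, circumradius = √(r²−h²) = √(3²−0.3²) = 2.985; the 7.5×13 cube at (4.5, 16) contributes its full rectangle; the cube at (13, 1) (footprint 19.5×24) is included at this height; the cube at (1.5, 2.5) is present — its section is the full 13.5×5 rectangle; Taking the first minus the rest: starting from the r=3 sphere, the 7.5×13 cube at (4.5, 16) misses the remaining region (no effect); the 19.5×24 cube at (13, 1) misses the remaining region (no effect); the 13.5×5 cube at (1.5, 2.5) partially overlaps it — only the 0.00 mm² overlap (of its 67.50 mm²) is removed, clipping the outline — 1 connected region; (whole slice rotated 5° about Z — lengths, areas and connectivity unchanged). The outline is a single polygon with 15 vertices. Extrusion per mm of travel: 0.4 × 0.3 / (π × 0.875²) = 0.049890. Accumulating E over each segment gives final E = 0.9276.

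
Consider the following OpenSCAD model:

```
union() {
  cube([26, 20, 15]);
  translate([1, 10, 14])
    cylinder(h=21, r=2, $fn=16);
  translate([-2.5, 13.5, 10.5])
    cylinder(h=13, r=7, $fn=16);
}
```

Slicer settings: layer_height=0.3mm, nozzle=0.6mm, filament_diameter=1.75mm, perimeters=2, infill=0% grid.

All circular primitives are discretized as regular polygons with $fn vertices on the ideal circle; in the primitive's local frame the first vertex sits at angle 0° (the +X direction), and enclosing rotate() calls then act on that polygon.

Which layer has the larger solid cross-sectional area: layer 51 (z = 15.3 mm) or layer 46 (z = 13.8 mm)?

layer 46 (z = 13.8 mm)

Layer 51 (z = 15.3): the cube is not intersected at this z (z outside [0, 15]); the r=2 cylinder at (1, 10) contributes a regular 16-gon of circumradius 2 (area = (16/2)·2.000²·sin(360°/16) = 12.25 mm²); the r=7 cylinder at (-2.5, 13.5) gives a regular 16-gon of circumradius 7 (constant along its height) (area = (16/2)·7.000²·sin(360°/16) = 150.01 mm²); Combining (union): the r=2 cylinder at (1, 10) lies entirely inside the r=7 cylinder at (-2.5, 13.5), so the union is just the r=7 cylinder at (-2.5, 13.5) — area = 150.01 mm². So its area = 150.01 mm². Layer 46 (z = 13.8): the 26×20 cube contributes its full rectangle (area 520.00 mm²); the cylinder at (1, 10) is absent (z outside [14, 35]); the r=7 cylinder at (-2.5, 13.5) gives a regular 16-gon of circumradius 7 (constant along its height) (area = (16/2)·7.000²·sin(360°/16) = 150.01 mm²); Combining (union): the regions partially overlap — summed areas 670.01 mm² minus the doubly-counted overlap 41.25 mm² gives 628.76 mm² — area = 628.76 mm². So its area = 628.76 mm². Layer 46 is larger (628.76 vs 150.01 mm²).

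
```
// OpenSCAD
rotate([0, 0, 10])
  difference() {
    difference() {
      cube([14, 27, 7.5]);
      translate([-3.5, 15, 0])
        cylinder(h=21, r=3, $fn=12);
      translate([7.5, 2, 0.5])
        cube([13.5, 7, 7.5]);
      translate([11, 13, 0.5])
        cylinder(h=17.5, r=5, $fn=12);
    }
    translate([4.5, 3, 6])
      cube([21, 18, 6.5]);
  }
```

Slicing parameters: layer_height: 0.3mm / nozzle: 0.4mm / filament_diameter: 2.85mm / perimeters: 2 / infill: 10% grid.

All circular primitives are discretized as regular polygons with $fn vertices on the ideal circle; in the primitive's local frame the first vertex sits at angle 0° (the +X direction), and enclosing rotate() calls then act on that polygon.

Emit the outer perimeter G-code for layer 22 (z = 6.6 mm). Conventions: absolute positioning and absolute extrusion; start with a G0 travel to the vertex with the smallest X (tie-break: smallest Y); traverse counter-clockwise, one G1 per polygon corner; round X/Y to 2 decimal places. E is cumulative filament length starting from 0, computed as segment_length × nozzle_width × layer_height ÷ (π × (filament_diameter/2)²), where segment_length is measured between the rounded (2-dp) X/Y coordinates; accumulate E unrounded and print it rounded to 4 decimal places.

At z = 6.6 mm: the cube (footprint 14×27) is included at this height; the r=3 cylinder at (-3.5, 15) contributes a regular 12-gon of circumradius 3; the cube at (7.5, 2) (footprint 13.5×7) is included at this height; the r=5 cylinder at (11, 13) contributes a regular 12-gon of circumradius 5; Taking the first minus the rest: starting from the 14×27 cube, the r=3 cylinder at (-3.5, 15) misses the remaining region (no effect); the 13.5×7 cube at (7.5, 2) partially overlaps it — only the 45.50 mm² overlap (of its 94.50 mm²) is removed, clipping the outline; the r=5 cylinder at (11, 13) partially overlaps it — only the 61.47 mm² overlap (of its 75.00 mm²) is removed, clipping the outline — 2 connected regions; the 21×18 cube at (4.5, 3) contributes its full rectangle; Subtracting the remaining from the first: starting from the result so far, the 21×18 cube at (4.5, 3) partially overlaps it — only the 70.53 mm² overlap (of its 378.00 mm²) is removed, clipping the outline — 1 connected region; (rotated 10° about Z; rotation is an isometry so areas/perimeters/island counts are preserved). The outline is a single polygon with 10 vertices. Extrusion per mm of travel: 0.4 × 0.3 / (π × 1.425²) = 0.018811. Accumulating E over each segment gives final E = 1.8999.

G0 X-4.69 Y26.59 Z6.60
G1 X0.00 Y0.00 E0.5079
G1 X13.79 Y2.43 E0.7713
G1 X13.44 Y4.40 E0.8089
G1 X7.04 Y3.27 E0.9312
G1 X6.87 Y4.26 E0.9501
G1 X3.91 Y3.74 E1.0066
G1 X0.79 Y21.46 E1.3451
G1 X10.14 Y23.11 E1.5236
G1 X9.10 Y29.02 E1.6365
G1 X-4.69 Y26.59 E1.8999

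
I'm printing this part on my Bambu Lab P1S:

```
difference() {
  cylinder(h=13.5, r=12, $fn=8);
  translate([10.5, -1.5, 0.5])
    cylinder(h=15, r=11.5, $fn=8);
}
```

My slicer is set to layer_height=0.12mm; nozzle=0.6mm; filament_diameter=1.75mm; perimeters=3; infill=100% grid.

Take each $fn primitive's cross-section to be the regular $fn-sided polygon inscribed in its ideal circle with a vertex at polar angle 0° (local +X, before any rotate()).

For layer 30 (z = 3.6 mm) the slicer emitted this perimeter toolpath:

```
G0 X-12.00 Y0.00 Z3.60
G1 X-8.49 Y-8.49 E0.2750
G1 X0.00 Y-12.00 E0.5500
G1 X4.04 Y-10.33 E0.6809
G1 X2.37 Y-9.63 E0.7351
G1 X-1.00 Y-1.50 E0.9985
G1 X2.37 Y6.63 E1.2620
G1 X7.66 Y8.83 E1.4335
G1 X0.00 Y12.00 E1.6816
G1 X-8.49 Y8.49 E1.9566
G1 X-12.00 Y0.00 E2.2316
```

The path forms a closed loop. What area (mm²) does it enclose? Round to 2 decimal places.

Apply the shoelace formula to the sequence of (X, Y) vertices; enclosed area = 243.69 mm².

243.69 mm²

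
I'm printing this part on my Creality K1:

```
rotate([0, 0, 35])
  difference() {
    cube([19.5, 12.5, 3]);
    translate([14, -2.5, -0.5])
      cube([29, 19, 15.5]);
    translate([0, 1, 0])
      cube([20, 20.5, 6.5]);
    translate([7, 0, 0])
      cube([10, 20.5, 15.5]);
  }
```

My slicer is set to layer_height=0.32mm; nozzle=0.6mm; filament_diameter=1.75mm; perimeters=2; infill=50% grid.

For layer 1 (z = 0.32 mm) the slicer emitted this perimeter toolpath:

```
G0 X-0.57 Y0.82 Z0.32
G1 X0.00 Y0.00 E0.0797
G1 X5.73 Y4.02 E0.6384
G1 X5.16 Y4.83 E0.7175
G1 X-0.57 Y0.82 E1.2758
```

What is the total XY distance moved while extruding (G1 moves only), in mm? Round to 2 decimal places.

Sum the Euclidean lengths of each G1 segment: total = 15.98 mm.

15.98 mm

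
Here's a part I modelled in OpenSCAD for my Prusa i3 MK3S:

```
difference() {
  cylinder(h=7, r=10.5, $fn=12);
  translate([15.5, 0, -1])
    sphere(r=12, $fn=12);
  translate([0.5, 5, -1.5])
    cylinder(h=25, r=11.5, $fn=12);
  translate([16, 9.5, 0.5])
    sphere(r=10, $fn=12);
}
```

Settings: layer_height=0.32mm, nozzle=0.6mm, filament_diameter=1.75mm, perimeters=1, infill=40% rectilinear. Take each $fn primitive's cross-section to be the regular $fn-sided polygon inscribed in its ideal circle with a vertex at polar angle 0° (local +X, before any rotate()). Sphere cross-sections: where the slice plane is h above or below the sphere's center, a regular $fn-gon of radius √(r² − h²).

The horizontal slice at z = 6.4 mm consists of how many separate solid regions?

At z = 6.4 mm: the r=10.5 cylinder gives a regular 12-gon of circumradius 10.5 (constant along its height); the r=12 sphere at (15.5, 0) slices to a regular 12-gon of circumradius 9.447 (√(r²−h²) with h=7.4 from center); the cylinder at (0.5, 5): section is a regular 12-gon, circumradius r=11.5; the r=10 sphere at (16, 9.5) contributes a regular 12-gon of circumradius √(10²−5.9²) = 8.074; Taking the first minus the rest: starting from the r=10.5 cylinder, the r=12 sphere at (15.5, 0) partially overlaps it — only the 32.49 mm² overlap (of its 267.72 mm²) is removed, clipping the outline; the r=11.5 cylinder at (0.5, 5) partially overlaps it — only the 228.27 mm² overlap (of its 396.75 mm²) is removed, clipping the outline; the r=10 sphere at (16, 9.5) misses the remaining region (no effect) — 1 connected region. The result has 1 disconnected region.

1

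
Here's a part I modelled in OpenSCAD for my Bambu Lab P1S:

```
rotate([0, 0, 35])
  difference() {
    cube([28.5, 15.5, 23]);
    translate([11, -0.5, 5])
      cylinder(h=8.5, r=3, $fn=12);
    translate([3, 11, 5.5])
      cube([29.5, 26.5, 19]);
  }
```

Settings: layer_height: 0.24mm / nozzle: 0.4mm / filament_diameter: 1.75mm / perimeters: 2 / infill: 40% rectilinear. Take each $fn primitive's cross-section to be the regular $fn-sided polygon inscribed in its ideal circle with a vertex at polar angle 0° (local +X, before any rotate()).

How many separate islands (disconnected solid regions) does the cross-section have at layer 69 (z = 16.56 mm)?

1

At z = 16.56 mm: the cube (footprint 28.5×15.5) is included at this height; the cylinder at (11, -0.5) does not reach this height (z outside [5, 13.5]); the cube at (3, 11) (footprint 29.5×26.5) is included at this height; Taking the first minus the rest: starting from the 28.5×15.5 cube, the 29.5×26.5 cube at (3, 11) partially overlaps it — only the 114.75 mm² overlap (of its 781.75 mm²) is removed, clipping the outline — 1 connected region; (whole slice rotated 35° about Z — lengths, areas and connectivity unchanged). Overall, the cross-section is a single solid region. Island count = 1.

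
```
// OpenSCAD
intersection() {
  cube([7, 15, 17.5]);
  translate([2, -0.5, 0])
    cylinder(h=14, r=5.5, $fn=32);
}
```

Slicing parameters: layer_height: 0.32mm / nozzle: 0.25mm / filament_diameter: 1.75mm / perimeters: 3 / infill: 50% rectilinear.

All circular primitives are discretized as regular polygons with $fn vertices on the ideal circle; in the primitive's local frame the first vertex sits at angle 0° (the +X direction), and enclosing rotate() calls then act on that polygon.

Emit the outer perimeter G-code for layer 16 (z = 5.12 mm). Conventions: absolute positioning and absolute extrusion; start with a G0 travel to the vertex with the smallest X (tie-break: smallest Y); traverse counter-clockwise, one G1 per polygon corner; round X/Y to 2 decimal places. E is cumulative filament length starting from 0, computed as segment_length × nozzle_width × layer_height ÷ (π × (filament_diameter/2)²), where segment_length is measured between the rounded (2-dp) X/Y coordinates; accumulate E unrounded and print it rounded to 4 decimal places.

At z = 5.12 mm: the 7×15 cube contributes its full rectangle; the r=5.5 cylinder at (2, -0.5) contributes a regular 32-gon of circumradius 5.5; Keeping only the common overlap: the r=5.5 cylinder at (2, -0.5) partially overlaps the 7×15 cube; clipping to the common part keeps 30.09 mm² — 1 connected region. The outline is a single polygon with 11 vertices. Extrusion per mm of travel: 0.25 × 0.32 / (π × 0.875²) = 0.033260. Accumulating E over each segment gives final E = 0.7221.

G0 X0.00 Y0.00 Z5.12
G1 X7.00 Y0.00 E0.2328
G1 X7.00 Y1.76 E0.2914
G1 X6.57 Y2.56 E0.3216
G1 X5.89 Y3.39 E0.3573
G1 X5.06 Y4.07 E0.3929
G1 X4.10 Y4.58 E0.4291
G1 X3.07 Y4.89 E0.4649
G1 X2.00 Y5.00 E0.5006
G1 X0.93 Y4.89 E0.5364
G1 X0.00 Y4.61 E0.5687
G1 X0.00 Y0.00 E0.7221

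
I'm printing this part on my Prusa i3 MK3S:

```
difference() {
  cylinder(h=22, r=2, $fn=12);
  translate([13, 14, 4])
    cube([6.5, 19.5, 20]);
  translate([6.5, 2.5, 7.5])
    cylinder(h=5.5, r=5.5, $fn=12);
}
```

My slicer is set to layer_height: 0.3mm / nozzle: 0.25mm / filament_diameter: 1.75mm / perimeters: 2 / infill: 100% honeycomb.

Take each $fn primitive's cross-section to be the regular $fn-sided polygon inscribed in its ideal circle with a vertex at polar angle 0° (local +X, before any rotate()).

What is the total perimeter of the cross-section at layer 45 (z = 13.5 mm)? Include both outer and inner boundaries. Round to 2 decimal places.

12.42 mm

At z = 13.5 mm: the r=2 cylinder contributes a regular 12-gon of circumradius 2 (perimeter = 2·12·2.000·sin(180°/12) = 12.42 mm); the 6.5×19.5 cube at (13, 14) contributes its full rectangle (perimeter 52.00 mm); the cylinder at (6.5, 2.5) does not reach this height (z outside [7.5, 13]); Taking the first minus the rest: starting from the r=2 cylinder, the 6.5×19.5 cube at (13, 14) misses the remaining region (no effect) — boundary = 12.42 mm. Overall, the cross-section is a single solid region. Total boundary length (outer) = 12.42 mm.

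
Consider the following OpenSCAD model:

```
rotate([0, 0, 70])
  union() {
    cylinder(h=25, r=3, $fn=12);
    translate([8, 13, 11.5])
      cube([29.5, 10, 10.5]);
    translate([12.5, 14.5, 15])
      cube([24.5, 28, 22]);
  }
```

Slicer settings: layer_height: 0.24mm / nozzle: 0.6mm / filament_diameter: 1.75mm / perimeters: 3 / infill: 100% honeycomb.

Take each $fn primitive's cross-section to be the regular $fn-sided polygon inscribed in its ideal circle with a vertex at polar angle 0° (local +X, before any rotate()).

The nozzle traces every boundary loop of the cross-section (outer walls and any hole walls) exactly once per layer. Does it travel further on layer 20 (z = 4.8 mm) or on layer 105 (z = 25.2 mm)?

Layer 20 (z = 4.8): the r=3 cylinder gives a regular 12-gon of circumradius 3 (constant along its height) (perimeter = 2·12·3.000·sin(180°/12) = 18.63 mm); the cube at (8, 13) does not reach this height (z outside [11.5, 22]); the cube at (12.5, 14.5) does not reach this height (z outside [15, 37]); Taking the union: only the r=3 cylinder is present, so the union is just that shape — boundary = 18.63 mm; (whole slice rotated 70° about Z — lengths, areas and connectivity unchanged). So its perimeter = 18.63 mm. Layer 105 (z = 25.2): the cylinder does not reach this height (z outside [0, 25]); the cube at (8, 13) does not reach this height (z outside [11.5, 22]); the cube at (12.5, 14.5) is present — its section is the full 24.5×28 rectangle (perimeter 105.00 mm); Combining (union): only the 24.5×28 cube at (12.5, 14.5) is present, so the union is just that shape — boundary = 105.00 mm; (whole slice rotated 70° about Z — lengths, areas and connectivity unchanged). So its perimeter = 105.00 mm. Layer 105 is larger (105.00 vs 18.63 mm).

layer 105 (z = 25.2 mm)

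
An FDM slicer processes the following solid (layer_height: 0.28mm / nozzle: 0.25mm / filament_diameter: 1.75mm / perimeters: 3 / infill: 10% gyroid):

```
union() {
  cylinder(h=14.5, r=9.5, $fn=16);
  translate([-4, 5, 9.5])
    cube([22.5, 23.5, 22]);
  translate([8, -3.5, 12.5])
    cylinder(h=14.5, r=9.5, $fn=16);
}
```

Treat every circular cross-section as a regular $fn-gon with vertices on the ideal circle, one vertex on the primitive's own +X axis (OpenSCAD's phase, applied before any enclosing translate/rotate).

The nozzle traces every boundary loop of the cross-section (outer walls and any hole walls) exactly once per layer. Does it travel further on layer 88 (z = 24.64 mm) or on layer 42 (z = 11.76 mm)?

layer 88 (z = 24.64 mm)

Layer 88 (z = 24.64): the cylinder does not reach this height (z outside [0, 14.5]); the cube at (-4, 5) is present — its section is the full 22.5×23.5 rectangle (perimeter 92.00 mm); the r=9.5 cylinder at (8, -3.5) gives a regular 16-gon of circumradius 9.5 (constant along its height) (perimeter = 2·16·9.500·sin(180°/16) = 59.31 mm); Combining (union): the regions partially overlap (shared area 4.76 mm²), so the edge portions inside another operand are dropped and the merged outline is re-measured after clipping — boundary = 134.80 mm. So its perimeter = 134.80 mm. Layer 42 (z = 11.76): the r=9.5 cylinder contributes a regular 16-gon of circumradius 9.5 (perimeter = 2·16·9.500·sin(180°/16) = 59.31 mm); the cube at (-4, 5) (footprint 22.5×23.5) is included at this height (perimeter 92.00 mm); the cylinder at (8, -3.5) does not reach this height (z outside [12.5, 27]); Combining (union): the regions partially overlap (shared area 40.88 mm²), so the edge portions inside another operand are dropped and the merged outline is re-measured after clipping — boundary = 122.28 mm. So its perimeter = 122.28 mm. Layer 88 is larger (134.80 vs 122.28 mm).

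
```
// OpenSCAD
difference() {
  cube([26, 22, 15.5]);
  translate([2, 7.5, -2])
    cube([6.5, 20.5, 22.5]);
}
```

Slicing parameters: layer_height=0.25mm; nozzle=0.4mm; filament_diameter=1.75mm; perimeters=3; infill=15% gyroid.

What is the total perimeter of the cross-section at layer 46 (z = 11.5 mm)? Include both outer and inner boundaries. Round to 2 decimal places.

At z = 11.5 mm: the cube (footprint 26×22) is included at this height (perimeter 96.00 mm); the cube at (2, 7.5) is present — its section is the full 6.5×20.5 rectangle (perimeter 54.00 mm); Taking the first minus the rest: starting from the 26×22 cube, the 6.5×20.5 cube at (2, 7.5) partially overlaps it — only the 94.25 mm² overlap (of its 133.25 mm²) is removed, clipping the outline — boundary = 125.00 mm. Overall, the cross-section is a single solid region. Total boundary length (outer) = 125.00 mm.

125.00 mm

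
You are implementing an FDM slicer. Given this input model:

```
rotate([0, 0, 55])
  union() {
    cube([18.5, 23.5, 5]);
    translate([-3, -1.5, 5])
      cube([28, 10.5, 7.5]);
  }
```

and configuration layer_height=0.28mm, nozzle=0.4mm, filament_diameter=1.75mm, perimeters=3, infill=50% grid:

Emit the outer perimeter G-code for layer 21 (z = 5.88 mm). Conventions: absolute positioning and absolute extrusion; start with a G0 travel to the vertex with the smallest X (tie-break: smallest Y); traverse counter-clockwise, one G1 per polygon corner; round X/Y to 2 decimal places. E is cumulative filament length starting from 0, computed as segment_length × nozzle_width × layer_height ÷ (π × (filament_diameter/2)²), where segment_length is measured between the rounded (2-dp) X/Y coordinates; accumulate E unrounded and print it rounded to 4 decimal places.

G0 X-9.09 Y2.70 Z5.88
G1 X-0.49 Y-3.32 E0.4888
G1 X15.57 Y19.62 E1.7928
G1 X6.97 Y25.64 E2.2816
G1 X-9.09 Y2.70 E3.5855

At z = 5.88 mm: the cube does not reach this height (z outside [0, 5]); the cube at (-3, -1.5) (footprint 28×10.5) is included at this height; Combining (union): only the 28×10.5 cube at (-3, -1.5) is present, so the union is just that shape — 1 connected region; (rotated 55° about Z; rotation is an isometry so areas/perimeters/island counts are preserved). The outline is a single polygon with 4 vertices. Extrusion per mm of travel: 0.4 × 0.28 / (π × 0.875²) = 0.046564. Accumulating E over each segment gives final E = 3.5855.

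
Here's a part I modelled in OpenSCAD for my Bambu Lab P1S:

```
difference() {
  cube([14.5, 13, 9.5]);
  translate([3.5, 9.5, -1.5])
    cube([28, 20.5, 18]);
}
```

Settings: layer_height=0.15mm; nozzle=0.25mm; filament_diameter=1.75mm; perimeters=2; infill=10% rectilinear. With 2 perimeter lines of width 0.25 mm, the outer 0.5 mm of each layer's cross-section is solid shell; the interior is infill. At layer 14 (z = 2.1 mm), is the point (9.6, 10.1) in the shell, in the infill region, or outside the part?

At z = 2.1 mm: the cube is present — its section is the full 14.5×13 rectangle; the 28×20.5 cube at (3.5, 9.5) contributes its full rectangle; Taking the first minus the rest: starting from the 14.5×13 cube, the 28×20.5 cube at (3.5, 9.5) partially overlaps it — only the 38.50 mm² overlap (of its 574.00 mm²) is removed, clipping the outline — 1 connected region. Overall, the cross-section is a single solid region. The nearest boundary edge runs (3.50, 9.50)→(14.50, 9.50); distance from the point to it = 0.60 mm. The point is not inside any of the regions above, so it lies outside the cross-section (0.60 mm from the nearest boundary).

outside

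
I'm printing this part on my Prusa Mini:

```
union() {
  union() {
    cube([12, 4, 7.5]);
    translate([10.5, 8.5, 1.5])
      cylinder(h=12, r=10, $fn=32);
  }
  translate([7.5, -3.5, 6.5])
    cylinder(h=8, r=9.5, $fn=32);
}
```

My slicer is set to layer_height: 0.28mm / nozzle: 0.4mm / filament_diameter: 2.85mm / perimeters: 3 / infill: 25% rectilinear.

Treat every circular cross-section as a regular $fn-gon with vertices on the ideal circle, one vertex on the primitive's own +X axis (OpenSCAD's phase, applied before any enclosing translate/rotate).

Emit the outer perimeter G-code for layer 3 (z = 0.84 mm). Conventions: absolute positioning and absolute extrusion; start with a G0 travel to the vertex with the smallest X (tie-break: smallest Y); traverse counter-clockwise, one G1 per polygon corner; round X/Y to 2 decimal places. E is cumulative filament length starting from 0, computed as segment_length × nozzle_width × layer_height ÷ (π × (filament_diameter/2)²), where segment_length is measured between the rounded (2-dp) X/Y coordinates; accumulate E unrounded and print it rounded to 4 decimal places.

G0 X0.00 Y0.00 Z0.84
G1 X12.00 Y0.00 E0.2107
G1 X12.00 Y4.00 E0.2809
G1 X0.00 Y4.00 E0.4916
G1 X0.00 Y0.00 E0.5618

At z = 0.84 mm: the 12×4 cube contributes its full rectangle; the cylinder at (10.5, 8.5) is absent (z outside [1.5, 13.5]); Merging all regions: only the 12×4 cube is present, so the union is just that shape — 1 connected region; the cylinder at (7.5, -3.5) does not reach this height (z outside [6.5, 14.5]); Merging all regions: only the result so far is present, so the union is just that shape — 1 connected region. The outline is a single polygon with 4 vertices. Extrusion per mm of travel: 0.4 × 0.28 / (π × 1.425²) = 0.017557. Accumulating E over each segment gives final E = 0.5618.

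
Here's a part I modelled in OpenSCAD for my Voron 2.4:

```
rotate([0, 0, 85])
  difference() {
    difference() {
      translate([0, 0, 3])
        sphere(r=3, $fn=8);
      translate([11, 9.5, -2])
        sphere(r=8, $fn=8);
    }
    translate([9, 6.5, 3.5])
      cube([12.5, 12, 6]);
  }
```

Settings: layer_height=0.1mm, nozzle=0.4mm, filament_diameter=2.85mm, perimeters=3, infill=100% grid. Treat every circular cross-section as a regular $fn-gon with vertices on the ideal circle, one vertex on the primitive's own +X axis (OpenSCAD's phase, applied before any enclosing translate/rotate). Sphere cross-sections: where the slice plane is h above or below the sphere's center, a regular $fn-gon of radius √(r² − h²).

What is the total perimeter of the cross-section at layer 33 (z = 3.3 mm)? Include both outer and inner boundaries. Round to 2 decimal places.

At z = 3.3 mm: the r=3 sphere contributes a regular 8-gon of circumradius √(3²−0.3²) = 2.985 (perimeter = 2·8·2.985·sin(180°/8) = 18.28 mm); the r=8 sphere at (11, 9.5) contributes a regular 8-gon of circumradius √(8²−5.3²) = 5.992 (perimeter = 2·8·5.992·sin(180°/8) = 36.69 mm); Subtracting the remaining from the first: starting from the r=3 sphere, the r=8 sphere at (11, 9.5) misses the remaining region (no effect) — boundary = 18.28 mm; the cube at (9, 6.5) is absent (z outside [3.5, 9.5]); Subtracting the remaining from the first: none of the subtracted shapes is present at this height, so the result so far is unchanged — boundary = 18.28 mm; (whole slice rotated 85° about Z — lengths, areas and connectivity unchanged). Overall, the cross-section is a single solid region. Total boundary length (outer) = 18.28 mm.

18.28 mm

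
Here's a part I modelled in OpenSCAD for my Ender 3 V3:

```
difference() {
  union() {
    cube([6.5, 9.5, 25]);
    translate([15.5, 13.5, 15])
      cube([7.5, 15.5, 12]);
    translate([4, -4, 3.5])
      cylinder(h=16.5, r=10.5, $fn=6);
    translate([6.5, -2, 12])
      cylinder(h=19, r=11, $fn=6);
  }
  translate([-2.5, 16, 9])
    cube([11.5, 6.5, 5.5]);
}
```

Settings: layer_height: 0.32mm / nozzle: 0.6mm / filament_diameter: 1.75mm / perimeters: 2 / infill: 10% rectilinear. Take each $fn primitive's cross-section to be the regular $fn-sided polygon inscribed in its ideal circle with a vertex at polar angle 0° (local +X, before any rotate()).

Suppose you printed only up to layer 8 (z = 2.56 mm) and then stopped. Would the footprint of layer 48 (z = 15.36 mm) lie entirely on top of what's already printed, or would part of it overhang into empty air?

Compare the two slices. At z = 2.56: the cube (footprint 6.5×9.5) is included at this height (area 61.75 mm²); the cube at (15.5, 13.5) does not reach this height (z outside [15, 27]); the cylinder at (4, -4) is not intersected at this z (z outside [3.5, 20]); the cylinder at (6.5, -2) is not intersected at this z (z outside [12, 31]); Merging all regions: only the 6.5×9.5 cube is present, so the union is just that shape — area = 61.75 mm²; the cube at (-2.5, 16) is absent (z outside [9, 14.5]); Taking the first minus the rest: none of the subtracted shapes is present at this height, so that combined region is unchanged — area = 61.75 mm². At z = 15.36: the 6.5×9.5 cube contributes its full rectangle (area 61.75 mm²); the cube at (15.5, 13.5) is present — its section is the full 7.5×15.5 rectangle (area 116.25 mm²); the r=10.5 cylinder at (4, -4) contributes a regular 6-gon of circumradius 10.5 (area = (6/2)·10.500²·sin(360°/6) = 286.44 mm²); the r=11 cylinder at (6.5, -2) contributes a regular 6-gon of circumradius 11 (area = (6/2)·11.000²·sin(360°/6) = 314.37 mm²); Taking the union: the regions partially overlap — summed areas 778.81 mm² minus the doubly-counted overlap 282.88 mm² gives 495.92 mm² — area = 495.92 mm²; the cube at (-2.5, 16) is absent (z outside [9, 14.5]); Subtracting the remaining from the first: none of the subtracted shapes is present at this height, so the result so far is unchanged — area = 495.92 mm². Checking containment: at z = 15.36 the cross-section extends beyond the z = 2.56 cross-section by about 434.17 mm².

part overhangs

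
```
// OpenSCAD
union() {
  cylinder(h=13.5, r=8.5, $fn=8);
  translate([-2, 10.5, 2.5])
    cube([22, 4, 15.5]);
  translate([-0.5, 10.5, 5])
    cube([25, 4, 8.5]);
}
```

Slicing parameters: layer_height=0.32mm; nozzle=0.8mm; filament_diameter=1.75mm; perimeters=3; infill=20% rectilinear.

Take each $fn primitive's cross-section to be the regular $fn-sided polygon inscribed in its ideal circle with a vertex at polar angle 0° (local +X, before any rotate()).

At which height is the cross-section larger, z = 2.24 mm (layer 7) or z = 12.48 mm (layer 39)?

layer 39 (z = 12.48 mm)

Layer 7 (z = 2.24): the r=8.5 cylinder contributes a regular 8-gon of circumradius 8.5 (area = (8/2)·8.500²·sin(360°/8) = 204.35 mm²); the cube at (-2, 10.5) is absent (z outside [2.5, 18]); the cube at (-0.5, 10.5) is not intersected at this z (z outside [5, 13.5]); Combining (union): only the r=8.5 cylinder is present, so the union is just that shape — area = 204.35 mm². So its area = 204.35 mm². Layer 39 (z = 12.48): the r=8.5 cylinder contributes a regular 8-gon of circumradius 8.5 (area = (8/2)·8.500²·sin(360°/8) = 204.35 mm²); the cube at (-2, 10.5) (footprint 22×4) is included at this height (area 88.00 mm²); the 25×4 cube at (-0.5, 10.5) contributes its full rectangle (area 100.00 mm²); Combining (union): the regions partially overlap — summed areas 392.35 mm² minus the doubly-counted overlap 82.00 mm² gives 310.35 mm² — area = 310.35 mm². So its area = 310.35 mm². Layer 39 is larger (310.35 vs 204.35 mm²).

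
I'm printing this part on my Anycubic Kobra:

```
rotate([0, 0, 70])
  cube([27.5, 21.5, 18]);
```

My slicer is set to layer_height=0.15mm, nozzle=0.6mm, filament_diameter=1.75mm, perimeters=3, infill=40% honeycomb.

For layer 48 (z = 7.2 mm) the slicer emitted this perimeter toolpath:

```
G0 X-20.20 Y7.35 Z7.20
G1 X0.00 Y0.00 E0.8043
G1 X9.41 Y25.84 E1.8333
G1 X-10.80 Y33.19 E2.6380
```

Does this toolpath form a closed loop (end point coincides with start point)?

no

Start point (G0): (-20.20, 7.35). End point (last G1): the path does not return to the start — open.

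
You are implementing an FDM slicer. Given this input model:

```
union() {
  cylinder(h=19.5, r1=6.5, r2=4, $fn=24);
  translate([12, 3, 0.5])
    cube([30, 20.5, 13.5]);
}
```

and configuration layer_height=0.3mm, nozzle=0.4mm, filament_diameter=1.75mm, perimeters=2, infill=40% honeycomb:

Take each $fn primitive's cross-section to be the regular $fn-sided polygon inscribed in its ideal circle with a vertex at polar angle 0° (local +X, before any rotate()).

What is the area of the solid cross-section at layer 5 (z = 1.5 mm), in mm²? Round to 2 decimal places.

738.57 mm²

At z = 1.5 mm: the cone (r1=6.5→r2=4) has section circumradius 6.308 here — a regular 24-gon (area = (24/2)·6.308²·sin(360°/24) = 123.57 mm²); the cube at (12, 3) (footprint 30×20.5) is included at this height (area 615.00 mm²); Combining (union): the 2 present regions are separate (no shared area or edge), so areas and boundary lengths simply add and each stays a separate island — area = 738.57 mm². Overall, the cross-section has 2 separate islands. Net area = 738.57 mm².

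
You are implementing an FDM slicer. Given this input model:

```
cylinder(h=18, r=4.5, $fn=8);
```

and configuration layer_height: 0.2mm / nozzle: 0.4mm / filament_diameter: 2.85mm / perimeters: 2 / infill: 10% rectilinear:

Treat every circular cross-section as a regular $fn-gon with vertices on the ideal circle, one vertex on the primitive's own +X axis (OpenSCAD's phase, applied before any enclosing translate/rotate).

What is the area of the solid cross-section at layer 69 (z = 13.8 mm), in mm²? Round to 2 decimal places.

At z = 13.8 mm: the r=4.5 cylinder contributes a regular 8-gon of circumradius 4.5 (area = (8/2)·4.500²·sin(360°/8) = 57.28 mm²). Overall, the cross-section is a single solid region. Net area = 57.28 mm².

57.28 mm²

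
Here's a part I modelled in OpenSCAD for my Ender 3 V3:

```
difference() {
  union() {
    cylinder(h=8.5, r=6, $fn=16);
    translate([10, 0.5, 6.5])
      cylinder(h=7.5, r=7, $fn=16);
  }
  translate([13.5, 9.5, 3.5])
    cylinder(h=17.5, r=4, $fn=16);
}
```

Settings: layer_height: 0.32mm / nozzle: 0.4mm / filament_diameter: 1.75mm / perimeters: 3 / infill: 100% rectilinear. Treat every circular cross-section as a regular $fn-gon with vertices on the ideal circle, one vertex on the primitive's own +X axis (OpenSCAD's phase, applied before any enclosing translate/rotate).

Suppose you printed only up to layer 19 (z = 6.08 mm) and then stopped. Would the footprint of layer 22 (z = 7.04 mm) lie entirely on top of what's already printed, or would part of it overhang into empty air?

part overhangs

Compare the two slices. At z = 6.08: the cylinder: section is a regular 16-gon, circumradius r=6 (area = (16/2)·6.000²·sin(360°/16) = 110.21 mm²); the cylinder at (10, 0.5) is absent (z outside [6.5, 14]); Combining (union): only the r=6 cylinder is present, so the union is just that shape — area = 110.21 mm²; the r=4 cylinder at (13.5, 9.5) contributes a regular 16-gon of circumradius 4 (area = (16/2)·4.000²·sin(360°/16) = 48.98 mm²); Subtracting the remaining from the first: starting from that combined region (110.21 mm²), the r=4 cylinder at (13.5, 9.5) misses the remaining region (no effect) — area = 110.21 mm². At z = 7.04: the r=6 cylinder contributes a regular 16-gon of circumradius 6 (area = (16/2)·6.000²·sin(360°/16) = 110.21 mm²); the r=7 cylinder at (10, 0.5) gives a regular 16-gon of circumradius 7 (constant along its height) (area = (16/2)·7.000²·sin(360°/16) = 150.01 mm²); Merging all regions: the regions partially overlap — summed areas 260.22 mm² minus the doubly-counted overlap 15.37 mm² gives 244.85 mm² — area = 244.85 mm²; the r=4 cylinder at (13.5, 9.5) gives a regular 16-gon of circumradius 4 (constant along its height) (area = (16/2)·4.000²·sin(360°/16) = 48.98 mm²); Taking the first minus the rest: starting from the result so far (244.85 mm²), the r=4 cylinder at (13.5, 9.5) partially overlaps it — only the 3.81 mm² overlap (of its 48.98 mm²) is removed, clipping the outline — area = 241.05 mm². Checking containment: at z = 7.04 the cross-section extends beyond the z = 6.08 cross-section by about 130.84 mm².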